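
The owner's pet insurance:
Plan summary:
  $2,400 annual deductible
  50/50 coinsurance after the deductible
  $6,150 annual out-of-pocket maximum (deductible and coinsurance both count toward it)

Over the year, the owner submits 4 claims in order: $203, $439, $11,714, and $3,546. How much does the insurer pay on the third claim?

$6,206

Claim 1 — $203: fully absorbed by the deductible. Cost to owner: $203. OOP to date $203. Insurer: $203 − $203 = $0.
Claim 2 — $439: fully absorbed by the deductible. Owner owes $439 (running OOP $642). Plan pays $439 − $439 = $0.
Claim 3 — $11,714: deductible takes $1,758, $9,956 remains; coinsurance $9,956 × 50% = $4,978. Claim cost before the cap: $1,758 + $4,978 = $6,736. Adding that to $642 gives $7,378, past the $6,150 cap; owner pays only $6,150 − $642 = $5,508. Plan pays $11,714 − $5,508 = $6,206.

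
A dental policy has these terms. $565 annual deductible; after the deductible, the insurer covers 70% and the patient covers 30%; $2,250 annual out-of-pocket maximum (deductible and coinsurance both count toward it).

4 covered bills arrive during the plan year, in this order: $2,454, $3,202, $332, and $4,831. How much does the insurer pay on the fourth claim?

$4,772.90

Claim 1 ($2,454): deductible takes $565, $1,889 remains; coinsurance $1,889 × 30% = $566.70. Patient pays $1,131.70; OOP now $1,131.70. Insurer: $2,454 − $1,131.70 = $1,322.30.
Claim 2 ($3,202): deductible already satisfied, so patient's share is 30% × $3,202 = $960.60. Patient owes $960.60 (running OOP $2,092.30). Plan pays $3,202 − $960.60 = $2,241.40.
Claim 3 ($332): deductible met; 30% of $332 = $99.60. Patient owes $99.60 (running OOP $2,191.90). Plan pays $332 − $99.60 = $232.40.
Claim 4 ($4,831): deductible already satisfied, so patient's share is 30% × $4,831 = $1,449.30. Adding that to $2,191.90 gives $3,641.20, past the $2,250 cap; patient pays only $2,250 − $2,191.90 = $58.10. Plan pays $4,831 − $58.10 = $4,772.90.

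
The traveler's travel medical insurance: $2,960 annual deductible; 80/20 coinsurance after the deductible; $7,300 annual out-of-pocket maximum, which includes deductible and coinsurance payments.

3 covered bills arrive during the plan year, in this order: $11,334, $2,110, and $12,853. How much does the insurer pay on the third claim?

$10,609.80

Claim 1 — $11,334: deductible takes $2,960, $8,374 remains; coinsurance $8,374 × 20% = $1,674.80. Traveler pays $4,634.80; OOP now $4,634.80. Insurer: $11,334 − $4,634.80 = $6,699.20.
Claim 2 — $2,110: deductible met; 20% of $2,110 = $422. Traveler pays $422; OOP now $5,056.80. Plan pays $2,110 − $422 = $1,688.
Claim 3 — $12,853: deductible already satisfied, so traveler's share is 20% × $12,853 = $2,570.60. Adding that to $5,056.80 gives $7,627.40, past the $7,300 cap; traveler pays only $7,300 − $5,056.80 = $2,243.20. Plan pays $12,853 − $2,243.20 = $10,609.80.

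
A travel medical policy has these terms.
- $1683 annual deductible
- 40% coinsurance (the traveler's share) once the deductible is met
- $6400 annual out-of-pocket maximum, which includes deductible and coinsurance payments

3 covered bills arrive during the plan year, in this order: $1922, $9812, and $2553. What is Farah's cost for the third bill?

$696.60

Bill 1, $1922: $1683 to deductible, leaving $239; 40% of $239 = $95.60. Cost to traveler: $1778.60. OOP to date $1778.60.
Bill 2, $9812: deductible already satisfied, so traveler's share is 40% × $9812 = $3924.80. Traveler pays $3924.80; OOP now $5703.40.
Bill 3, $2553: 40% coinsurance on $2553 = $1021.20. OOP would hit $6724.60 > $6400, so the cap limits the traveler to $6400 − $5703.40 = $696.60.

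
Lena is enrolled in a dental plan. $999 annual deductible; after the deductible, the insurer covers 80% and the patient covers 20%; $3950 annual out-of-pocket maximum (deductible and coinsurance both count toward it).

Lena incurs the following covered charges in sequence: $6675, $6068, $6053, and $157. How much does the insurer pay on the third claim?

$5450.80

#1 ($6675): $999 finishes the deductible; $5676 goes to coinsurance; 20% of $5676 = $1135.20. Patient owes $2134.20 (running OOP $2134.20). Insurer: $6675 − $2134.20 = $4540.80.
#2 ($6068): deductible already satisfied, so patient's share is 20% × $6068 = $1213.60. Patient pays $1213.60; OOP now $3347.80. Plan pays $6068 − $1213.60 = $4854.40.
#3 ($6053): 20% coinsurance on $6053 = $1210.60. That would push OOP to $4558.40, over the $3950 cap, so patient pays $3950 − $3347.80 = $602.20. Insurer: $6053 − $602.20 = $5450.80.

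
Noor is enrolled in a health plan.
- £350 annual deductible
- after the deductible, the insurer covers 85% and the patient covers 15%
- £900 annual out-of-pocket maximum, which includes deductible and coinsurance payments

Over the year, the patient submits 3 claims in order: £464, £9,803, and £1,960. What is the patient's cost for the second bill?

£532.90

#1 (£464): deductible takes £350, £114 remains; coinsurance £114 × 15% = £17.10. Patient pays £367.10; OOP now £367.10.
#2 (£9,803): deductible already satisfied, so patient's share is 15% × £9,803 = £1,470.45. That would push OOP to £1,837.55, over the £900 cap, so patient pays £900 − £367.10 = £532.90.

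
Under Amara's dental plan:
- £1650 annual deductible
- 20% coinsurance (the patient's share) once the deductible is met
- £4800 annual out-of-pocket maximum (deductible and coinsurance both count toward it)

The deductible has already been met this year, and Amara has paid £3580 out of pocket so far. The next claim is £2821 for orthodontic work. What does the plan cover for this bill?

With the deductible met, the entire £2821 is subject to coinsurance.
Patient's 20% share of £2821 is £564.20.
Year-to-date out-of-pocket becomes £3580 + £564.20 = £4144.20, still under the £4800 maximum, so no cap applies.
The plan picks up £2821 − £564.20 = £2256.80.

£2256.80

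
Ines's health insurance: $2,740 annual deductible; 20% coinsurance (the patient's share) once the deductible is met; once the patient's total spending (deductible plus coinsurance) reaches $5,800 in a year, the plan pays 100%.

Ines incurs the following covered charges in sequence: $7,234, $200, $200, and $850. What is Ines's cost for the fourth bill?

$170

#1 ($7,234): deductible takes $2,740, $4,494 remains; patient's 20% is $898.80. Patient pays $3,638.80; OOP now $3,638.80.
#2 ($200): 20% coinsurance on $200 = $40. Cost to patient: $40. OOP to date $3,678.80.
#3 ($200): deductible already satisfied, so patient's share is 20% × $200 = $40. Cost to patient: $40. OOP to date $3,718.80.
#4 ($850): deductible met; 20% of $850 = $170. Patient owes $170 (running OOP $3,888.80).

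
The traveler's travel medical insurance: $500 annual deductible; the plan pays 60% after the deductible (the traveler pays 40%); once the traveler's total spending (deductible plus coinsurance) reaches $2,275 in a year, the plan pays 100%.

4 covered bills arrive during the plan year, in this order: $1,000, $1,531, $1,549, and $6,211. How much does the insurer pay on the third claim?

$929.40

#1 ($1,000): deductible takes $500, $500 remains; traveler's 40% is $200. Traveler pays $700; OOP now $700. Plan pays $1,000 − $700 = $300.
#2 ($1,531): deductible already satisfied, so traveler's share is 40% × $1,531 = $612.40. Traveler owes $612.40 (running OOP $1,312.40). Plan pays $1,531 − $612.40 = $918.60.
#3 ($1,549): 40% coinsurance on $1,549 = $619.60. Cost to traveler: $619.60. OOP to date $1,932. Plan pays $1,549 − $619.60 = $929.40.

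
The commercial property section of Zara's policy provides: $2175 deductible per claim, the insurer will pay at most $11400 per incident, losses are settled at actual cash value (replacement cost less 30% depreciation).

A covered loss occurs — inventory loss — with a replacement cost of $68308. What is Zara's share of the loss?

Actual cash value after 30% depreciation: $68308 × 70% = $47815.60.
Less the $2175 deductible: $47815.60 − $2175 = $45640.60.
The $11400 per-incident cap binds; insurer pays $11400.
The business bears the rest of the original loss: $68308 − $11400 = $56908.

$56908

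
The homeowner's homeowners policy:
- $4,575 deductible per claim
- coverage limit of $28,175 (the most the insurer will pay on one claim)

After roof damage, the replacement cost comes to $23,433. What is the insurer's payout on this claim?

After the deductible, $23,433 − $4,575 = $18,858 remains.
That's under the $28,175 cap, so the insurer reimburses the full $18,858.

$18,858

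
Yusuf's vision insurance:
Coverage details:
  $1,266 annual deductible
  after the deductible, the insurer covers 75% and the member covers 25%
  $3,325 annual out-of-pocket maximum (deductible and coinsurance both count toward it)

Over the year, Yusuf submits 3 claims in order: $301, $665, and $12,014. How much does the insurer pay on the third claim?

$9,655

Claim 1 ($301): all of it applies to the deductible. Cost to member: $301. OOP to date $301. Insurer: $301 − $301 = $0.
Claim 2 ($665): entire amount goes to the deductible. Cost to member: $665. OOP to date $966. Plan pays $665 − $665 = $0.
Claim 3 ($12,014): $300 to deductible, leaving $11,714; coinsurance $11,714 × 25% = $2,928.50. Deductible plus coinsurance: $300 + $2,928.50 = $3,228.50. That would push OOP to $4,194.50, over the $3,325 cap, so member pays $3,325 − $966 = $2,359. Insurer: $12,014 − $2,359 = $9,655.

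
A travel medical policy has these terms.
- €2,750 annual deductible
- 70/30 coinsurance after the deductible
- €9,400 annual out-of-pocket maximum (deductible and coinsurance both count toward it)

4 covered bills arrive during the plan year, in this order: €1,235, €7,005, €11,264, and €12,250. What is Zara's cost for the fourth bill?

€1,623.80

#1 (€1,235): entire amount goes to the deductible. Traveler owes €1,235 (running OOP €1,235).
#2 (€7,005): deductible takes €1,515, €5,490 remains; 30% of €5,490 = €1,647. Traveler owes €3,162 (running OOP €4,397).
#3 (€11,264): deductible already satisfied, so traveler's share is 30% × €11,264 = €3,379.20. Cost to traveler: €3,379.20. OOP to date €7,776.20.
#4 (€12,250): deductible already satisfied, so traveler's share is 30% × €12,250 = €3,675. Adding that to €7,776.20 gives €11,451.20, past the €9,400 cap; traveler pays only €9,400 − €7,776.20 = €1,623.80.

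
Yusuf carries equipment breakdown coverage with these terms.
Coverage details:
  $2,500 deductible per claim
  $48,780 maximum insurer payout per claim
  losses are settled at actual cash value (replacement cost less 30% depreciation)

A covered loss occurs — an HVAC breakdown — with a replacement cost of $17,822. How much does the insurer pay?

Depreciate 30%: the covered value is $17,822 × 0.7 = $12,475.40.
Subtract the deductible: $12,475.40 − $2,500 = $9,975.40.
$9,975.40 is within the $48,780 limit, so the insurer pays $9,975.40.

$9,975.40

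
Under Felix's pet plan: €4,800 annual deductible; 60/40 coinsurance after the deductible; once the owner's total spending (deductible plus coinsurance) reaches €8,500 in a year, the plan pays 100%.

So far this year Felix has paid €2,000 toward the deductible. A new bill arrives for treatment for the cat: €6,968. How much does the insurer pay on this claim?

€2,500.80

Remaining deductible: €4,800 − €2,000 = €2,800.
After the €2,800 deductible portion, €6,968 − €2,800 = €4,168 is subject to coinsurance.
Owner's 40% share of €4,168 is €1,667.20.
So the owner owes €2,800 + €1,667.20 = €4,467.20 before any cap.
Total out-of-pocket so far would be €2,000 + €4,467.20 = €6,467.20, below the €8,500 cap — no reduction.
The plan picks up €6,968 − €4,467.20 = €2,500.80.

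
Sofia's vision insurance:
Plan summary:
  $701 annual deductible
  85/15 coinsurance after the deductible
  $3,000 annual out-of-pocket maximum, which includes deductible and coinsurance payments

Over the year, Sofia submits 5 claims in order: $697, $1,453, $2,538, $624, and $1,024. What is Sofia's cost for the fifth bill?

Bill 1, $697: fully absorbed by the deductible. Cost to member: $697. OOP to date $697.
Bill 2, $1,453: deductible takes $4, $1,449 remains; member's 15% is $217.35. Member pays $221.35; OOP now $918.35.
Bill 3, $2,538: deductible met; 15% of $2,538 = $380.70. Member owes $380.70 (running OOP $1,299.05).
Bill 4, $624: deductible already satisfied, so member's share is 15% × $624 = $93.60. Member pays $93.60; OOP now $1,392.65.
Bill 5, $1,024: deductible already satisfied, so member's share is 15% × $1,024 = $153.60. Member pays $153.60; OOP now $1,546.25.

$153.60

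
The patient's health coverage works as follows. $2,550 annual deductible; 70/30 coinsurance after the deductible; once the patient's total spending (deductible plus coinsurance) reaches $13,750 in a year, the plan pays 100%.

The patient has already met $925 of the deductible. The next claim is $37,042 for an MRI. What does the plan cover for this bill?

$24,791.90

Remaining deductible: $2,550 − $925 = $1,625.
That leaves $37,042 − $1,625 = $35,417 for coinsurance.
30% of $35,417 = $10,625.10 falls to the patient.
Patient responsibility before any cap: $1,625 + $10,625.10 = $12,250.10.
Year-to-date out-of-pocket becomes $925 + $12,250.10 = $13,175.10, still under the $13,750 maximum, so no cap applies.
Insurer pays the balance: $37,042 − $12,250.10 = $24,791.90.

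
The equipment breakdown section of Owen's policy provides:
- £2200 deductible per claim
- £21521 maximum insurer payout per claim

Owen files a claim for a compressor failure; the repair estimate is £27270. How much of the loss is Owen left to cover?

Subtract the deductible: £27270 − £2200 = £25070.
£25070 exceeds the £21521 limit, so the insurer pays the limit: £21521.
Business owner's share is the uncovered remainder: £27270 − £21521 = £5749.

£5749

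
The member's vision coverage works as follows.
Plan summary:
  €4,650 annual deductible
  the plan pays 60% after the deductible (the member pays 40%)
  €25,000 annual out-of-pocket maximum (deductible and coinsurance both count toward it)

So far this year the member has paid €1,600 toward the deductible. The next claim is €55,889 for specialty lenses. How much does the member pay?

€23,400

€1,600 of the €4,650 deductible is already met, leaving €3,050.
After the €3,050 deductible portion, €55,889 − €3,050 = €52,839 is subject to coinsurance.
Member's 40% share of €52,839 is €21,135.60.
So the member owes €3,050 + €21,135.60 = €24,185.60 before any cap.
That would bring total out-of-pocket to €25,785.60, past the €25,000 cap. The member is capped at €25,000 − €1,600 = €23,400 on this claim.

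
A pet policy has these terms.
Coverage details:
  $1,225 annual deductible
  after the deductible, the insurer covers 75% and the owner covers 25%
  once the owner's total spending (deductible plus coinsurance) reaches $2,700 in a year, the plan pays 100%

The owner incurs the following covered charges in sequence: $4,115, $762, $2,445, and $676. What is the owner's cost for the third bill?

$562

Claim 1 ($4,115): deductible takes $1,225, $2,890 remains; owner's 25% is $722.50. Cost to owner: $1,947.50. OOP to date $1,947.50.
Claim 2 ($762): deductible met; 25% of $762 = $190.50. Cost to owner: $190.50. OOP to date $2,138.
Claim 3 ($2,445): deductible already satisfied, so owner's share is 25% × $2,445 = $611.25. That would push OOP to $2,749.25, over the $2,700 cap, so owner pays $2,700 − $2,138 = $562.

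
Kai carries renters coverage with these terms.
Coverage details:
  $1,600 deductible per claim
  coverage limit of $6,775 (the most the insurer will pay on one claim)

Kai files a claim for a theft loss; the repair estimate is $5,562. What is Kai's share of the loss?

After the deductible, $5,562 − $1,600 = $3,962 remains.
That's under the $6,775 cap, so the insurer reimburses the full $3,962.
Tenant's share is the uncovered remainder: $5,562 − $3,962 = $1,600.

$1,600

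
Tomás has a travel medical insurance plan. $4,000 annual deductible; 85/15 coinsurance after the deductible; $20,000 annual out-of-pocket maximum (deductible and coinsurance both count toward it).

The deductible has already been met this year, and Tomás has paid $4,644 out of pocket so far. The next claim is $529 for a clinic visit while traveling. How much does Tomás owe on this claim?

$79.35

The deductible is already satisfied, so the full bill goes to coinsurance.
Coinsurance: $529 × 15% = $79.35.
Cumulative spending $4,644 + $79.35 = $4,723.35 stays under the $20,000 maximum.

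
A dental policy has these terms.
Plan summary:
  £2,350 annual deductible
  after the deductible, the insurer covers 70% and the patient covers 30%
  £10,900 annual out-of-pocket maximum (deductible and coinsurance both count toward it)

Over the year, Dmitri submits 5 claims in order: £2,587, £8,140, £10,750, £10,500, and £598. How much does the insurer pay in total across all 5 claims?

£21,675

Claim 1 (£2,587): £2,350 finishes the deductible; £237 goes to coinsurance; 30% of £237 = £71.10. Patient pays £2,421.10; OOP now £2,421.10. Plan pays £2,587 − £2,421.10 = £165.90.
Claim 2 (£8,140): 30% coinsurance on £8,140 = £2,442. Patient owes £2,442 (running OOP £4,863.10). Insurer: £8,140 − £2,442 = £5,698.
Claim 3 (£10,750): deductible met; 30% of £10,750 = £3,225. Patient owes £3,225 (running OOP £8,088.10). Insurer: £10,750 − £3,225 = £7,525.
Claim 4 (£10,500): deductible already satisfied, so patient's share is 30% × £10,500 = £3,150. Adding that to £8,088.10 gives £11,238.10, past the £10,900 cap; patient pays only £10,900 − £8,088.10 = £2,811.90. Insurer: £10,500 − £2,811.90 = £7,688.10.
Claim 5 (£598): deductible already satisfied, so patient's share is 30% × £598 = £179.40. That would push OOP to £11,079.40, over the £10,900 cap, so patient pays £10,900 − £10,900 = £0. Plan pays £598 − £0 = £598.
Insurer total: £165.90 + £5,698 + £7,525 + £7,688.10 + £598 = £21,675.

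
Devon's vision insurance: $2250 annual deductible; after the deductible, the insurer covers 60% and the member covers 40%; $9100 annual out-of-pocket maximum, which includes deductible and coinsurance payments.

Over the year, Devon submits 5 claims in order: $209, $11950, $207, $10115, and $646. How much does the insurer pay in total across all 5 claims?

$14027

Claim 1 ($209): entire amount goes to the deductible. Member pays $209; OOP now $209. Plan pays $209 − $209 = $0.
Claim 2 ($11950): $2041 to deductible, leaving $9909; 40% of $9909 = $3963.60. Cost to member: $6004.60. OOP to date $6213.60. Plan pays $11950 − $6004.60 = $5945.40.
Claim 3 ($207): 40% coinsurance on $207 = $82.80. Member owes $82.80 (running OOP $6296.40). Plan pays $207 − $82.80 = $124.20.
Claim 4 ($10115): 40% coinsurance on $10115 = $4046. OOP would hit $10342.40 > $9100, so the cap limits the member to $9100 − $6296.40 = $2803.60. Plan pays $10115 − $2803.60 = $7311.40.
Claim 5 ($646): deductible met; 40% of $646 = $258.40. Adding that to $9100 gives $9358.40, past the $9100 cap; member pays only $9100 − $9100 = $0. Insurer: $646 − $0 = $646.
Insurer total = bills − member's total = $23127 − $9100 = $14027.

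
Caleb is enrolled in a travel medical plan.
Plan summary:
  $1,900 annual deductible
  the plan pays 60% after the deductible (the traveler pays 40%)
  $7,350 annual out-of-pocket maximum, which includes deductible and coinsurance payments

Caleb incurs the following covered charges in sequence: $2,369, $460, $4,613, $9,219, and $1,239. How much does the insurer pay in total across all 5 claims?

#1 ($2,369): $1,900 finishes the deductible; $469 goes to coinsurance; traveler's 40% is $187.60. Traveler pays $2,087.60; OOP now $2,087.60. Plan pays $2,369 − $2,087.60 = $281.40.
#2 ($460): 40% coinsurance on $460 = $184. Cost to traveler: $184. OOP to date $2,271.60. Plan pays $460 − $184 = $276.
#3 ($4,613): 40% coinsurance on $4,613 = $1,845.20. Traveler pays $1,845.20; OOP now $4,116.80. Plan pays $4,613 − $1,845.20 = $2,767.80.
#4 ($9,219): 40% coinsurance on $9,219 = $3,687.60. Adding that to $4,116.80 gives $7,804.40, past the $7,350 cap; traveler pays only $7,350 − $4,116.80 = $3,233.20. Insurer: $9,219 − $3,233.20 = $5,985.80.
#5 ($1,239): 40% coinsurance on $1,239 = $495.60. That would push OOP to $7,845.60, over the $7,350 cap, so traveler pays $7,350 − $7,350 = $0. Insurer: $1,239 − $0 = $1,239.
Insurer total: $281.40 + $276 + $2,767.80 + $5,985.80 + $1,239 = $10,550.

$10,550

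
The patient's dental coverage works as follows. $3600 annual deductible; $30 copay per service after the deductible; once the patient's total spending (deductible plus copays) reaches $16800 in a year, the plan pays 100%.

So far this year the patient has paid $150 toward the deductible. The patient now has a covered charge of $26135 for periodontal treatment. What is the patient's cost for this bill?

$3480

$150 of the $3600 deductible is already met, leaving $3450.
That leaves $26135 − $3450 = $22685 for the copay.
Copay on this service: $30.
Patient responsibility before any cap: $3450 + $30 = $3480.
Cumulative spending $150 + $3480 = $3630 stays under the $16800 maximum.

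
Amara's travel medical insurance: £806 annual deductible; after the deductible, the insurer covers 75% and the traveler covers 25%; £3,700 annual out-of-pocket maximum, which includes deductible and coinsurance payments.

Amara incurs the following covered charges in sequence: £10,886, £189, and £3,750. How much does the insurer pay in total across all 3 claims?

Claim 1 — £10,886: deductible takes £806, £10,080 remains; traveler's 25% is £2,520. Traveler pays £3,326; OOP now £3,326. Plan pays £10,886 − £3,326 = £7,560.
Claim 2 — £189: deductible already satisfied, so traveler's share is 25% × £189 = £47.25. Traveler pays £47.25; OOP now £3,373.25. Insurer: £189 − £47.25 = £141.75.
Claim 3 — £3,750: deductible already satisfied, so traveler's share is 25% × £3,750 = £937.50. Adding that to £3,373.25 gives £4,310.75, past the £3,700 cap; traveler pays only £3,700 − £3,373.25 = £326.75. Insurer: £3,750 − £326.75 = £3,423.25.
Insurer total = bills − traveler's total = £14,825 − £3,700 = £11,125.

£11,125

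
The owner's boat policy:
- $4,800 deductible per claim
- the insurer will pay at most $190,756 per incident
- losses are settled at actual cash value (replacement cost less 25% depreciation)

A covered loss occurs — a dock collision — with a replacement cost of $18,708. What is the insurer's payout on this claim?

At 25% depreciation, ACV = $18,708 − $4,677 = $14,031.
After the deductible, $14,031 − $4,800 = $9,231 remains.
$9,231 ≤ $190,756, so the limit doesn't bind; insurer pays $9,231.

$9,231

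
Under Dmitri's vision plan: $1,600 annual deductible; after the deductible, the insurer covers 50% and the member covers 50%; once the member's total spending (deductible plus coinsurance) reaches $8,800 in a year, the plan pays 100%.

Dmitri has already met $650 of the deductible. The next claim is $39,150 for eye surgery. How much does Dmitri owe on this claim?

Remaining deductible: $1,600 − $650 = $950.
After the $950 deductible portion, $39,150 − $950 = $38,200 is subject to coinsurance.
Coinsurance: $38,200 × 50% = $19,100.
That puts the member's cost at $950 + $19,100 = $20,050 before any cap.
That would bring total out-of-pocket to $20,700, past the $8,800 cap. The member is capped at $8,800 − $650 = $8,150 on this claim.

$8,150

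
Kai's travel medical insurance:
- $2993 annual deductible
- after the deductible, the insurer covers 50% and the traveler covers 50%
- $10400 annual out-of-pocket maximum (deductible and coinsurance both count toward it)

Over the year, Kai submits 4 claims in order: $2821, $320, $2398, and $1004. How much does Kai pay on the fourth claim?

$502

#1 ($2821): entire amount goes to the deductible. Traveler owes $2821 (running OOP $2821).
#2 ($320): $172 finishes the deductible; $148 goes to coinsurance; coinsurance $148 × 50% = $74. Traveler owes $246 (running OOP $3067).
#3 ($2398): 50% coinsurance on $2398 = $1199. Traveler pays $1199; OOP now $4266.
#4 ($1004): deductible already satisfied, so traveler's share is 50% × $1004 = $502. Traveler pays $502; OOP now $4768.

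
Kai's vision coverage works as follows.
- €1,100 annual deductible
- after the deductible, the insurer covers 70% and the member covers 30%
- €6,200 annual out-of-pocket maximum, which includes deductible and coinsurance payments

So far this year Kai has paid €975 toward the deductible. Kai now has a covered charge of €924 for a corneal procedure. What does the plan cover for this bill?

€559.30

Remaining deductible: €1,100 − €975 = €125.
After the €125 deductible portion, €924 − €125 = €799 is subject to coinsurance.
Coinsurance: €799 × 30% = €239.70.
So the member owes €125 + €239.70 = €364.70 before any cap.
Year-to-date out-of-pocket becomes €975 + €364.70 = €1,339.70, still under the €6,200 maximum, so no cap applies.
The plan picks up €924 − €364.70 = €559.30.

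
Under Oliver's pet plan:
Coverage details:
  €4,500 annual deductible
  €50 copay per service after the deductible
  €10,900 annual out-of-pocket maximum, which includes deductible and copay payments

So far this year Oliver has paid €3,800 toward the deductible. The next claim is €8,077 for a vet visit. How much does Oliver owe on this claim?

Remaining deductible: €4,500 − €3,800 = €700.
The remaining €7,377 (= €8,077 − €700) moves to the copay.
Copay on this service: €50.
That puts the owner's cost at €700 + €50 = €750 before any cap.
Cumulative spending €3,800 + €750 = €4,550 stays under the €10,900 maximum.

€750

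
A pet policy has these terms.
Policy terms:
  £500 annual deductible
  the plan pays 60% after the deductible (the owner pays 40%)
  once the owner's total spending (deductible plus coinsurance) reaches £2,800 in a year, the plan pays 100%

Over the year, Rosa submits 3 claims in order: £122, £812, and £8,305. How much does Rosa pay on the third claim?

£2,126.40

Claim 1 (£122): all of it applies to the deductible. Cost to owner: £122. OOP to date £122.
Claim 2 (£812): deductible takes £378, £434 remains; owner's 40% is £173.60. Owner owes £551.60 (running OOP £673.60).
Claim 3 (£8,305): deductible already satisfied, so owner's share is 40% × £8,305 = £3,322. Adding that to £673.60 gives £3,995.60, past the £2,800 cap; owner pays only £2,800 − £673.60 = £2,126.40.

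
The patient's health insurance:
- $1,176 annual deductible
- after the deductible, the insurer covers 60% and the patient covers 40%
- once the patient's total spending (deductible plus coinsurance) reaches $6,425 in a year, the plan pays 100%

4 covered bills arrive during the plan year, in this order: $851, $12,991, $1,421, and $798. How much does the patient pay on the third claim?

$182.60

#1 ($851): fully absorbed by the deductible. Patient pays $851; OOP now $851.
#2 ($12,991): $325 finishes the deductible; $12,666 goes to coinsurance; patient's 40% is $5,066.40. Cost to patient: $5,391.40. OOP to date $6,242.40.
#3 ($1,421): deductible already satisfied, so patient's share is 40% × $1,421 = $568.40. Adding that to $6,242.40 gives $6,810.80, past the $6,425 cap; patient pays only $6,425 − $6,242.40 = $182.60.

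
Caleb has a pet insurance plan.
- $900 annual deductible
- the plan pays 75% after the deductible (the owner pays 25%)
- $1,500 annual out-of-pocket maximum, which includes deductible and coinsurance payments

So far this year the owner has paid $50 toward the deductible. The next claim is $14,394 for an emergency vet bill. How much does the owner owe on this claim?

Remaining deductible: $900 − $50 = $850.
That leaves $14,394 − $850 = $13,544 for coinsurance.
25% of $13,544 = $3,386 falls to the owner.
That puts the owner's cost at $850 + $3,386 = $4,236 before any cap.
That would bring total out-of-pocket to $4,286, past the $1,500 cap. The owner is capped at $1,500 − $50 = $1,450 on this claim.

$1,450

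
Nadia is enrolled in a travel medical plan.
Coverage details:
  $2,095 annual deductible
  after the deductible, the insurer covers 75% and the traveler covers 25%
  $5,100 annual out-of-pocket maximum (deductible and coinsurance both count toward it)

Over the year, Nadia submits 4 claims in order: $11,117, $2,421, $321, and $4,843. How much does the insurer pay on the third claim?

#1 ($11,117): $2,095 to deductible, leaving $9,022; 25% of $9,022 = $2,255.50. Cost to traveler: $4,350.50. OOP to date $4,350.50. Plan pays $11,117 − $4,350.50 = $6,766.50.
#2 ($2,421): deductible met; 25% of $2,421 = $605.25. Traveler pays $605.25; OOP now $4,955.75. Plan pays $2,421 − $605.25 = $1,815.75.
#3 ($321): deductible met; 25% of $321 = $80.25. Traveler pays $80.25; OOP now $5,036. Insurer: $321 − $80.25 = $240.75.

$240.75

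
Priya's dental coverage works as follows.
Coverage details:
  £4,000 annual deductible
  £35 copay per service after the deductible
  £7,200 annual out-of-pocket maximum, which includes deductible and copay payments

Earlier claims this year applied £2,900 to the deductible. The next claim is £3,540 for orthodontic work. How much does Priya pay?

£1,135

£2,900 of the £4,000 deductible is already met, leaving £1,100.
The remaining £2,440 (= £3,540 − £1,100) moves to the copay.
Copay on this service: £35.
So the patient owes £1,100 + £35 = £1,135 before any cap.
Cumulative spending £2,900 + £1,135 = £4,035 stays under the £7,200 maximum.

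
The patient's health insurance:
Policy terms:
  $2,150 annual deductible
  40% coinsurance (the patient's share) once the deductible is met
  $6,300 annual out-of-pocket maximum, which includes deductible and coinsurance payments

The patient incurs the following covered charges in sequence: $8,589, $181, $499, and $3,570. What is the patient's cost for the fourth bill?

Bill 1, $8,589: $2,150 finishes the deductible; $6,439 goes to coinsurance; patient's 40% is $2,575.60. Cost to patient: $4,725.60. OOP to date $4,725.60.
Bill 2, $181: deductible already satisfied, so patient's share is 40% × $181 = $72.40. Patient owes $72.40 (running OOP $4,798).
Bill 3, $499: 40% coinsurance on $499 = $199.60. Cost to patient: $199.60. OOP to date $4,997.60.
Bill 4, $3,570: deductible already satisfied, so patient's share is 40% × $3,570 = $1,428. That would push OOP to $6,425.60, over the $6,300 cap, so patient pays $6,300 − $4,997.60 = $1,302.40.

$1,302.40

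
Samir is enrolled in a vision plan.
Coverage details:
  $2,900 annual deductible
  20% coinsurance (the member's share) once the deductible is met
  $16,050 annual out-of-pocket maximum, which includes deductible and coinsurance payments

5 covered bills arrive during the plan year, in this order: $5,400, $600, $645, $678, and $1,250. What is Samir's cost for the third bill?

#1 ($5,400): deductible takes $2,900, $2,500 remains; coinsurance $2,500 × 20% = $500. Member owes $3,400 (running OOP $3,400).
#2 ($600): deductible already satisfied, so member's share is 20% × $600 = $120. Member pays $120; OOP now $3,520.
#3 ($645): deductible met; 20% of $645 = $129. Member pays $129; OOP now $3,649.

$129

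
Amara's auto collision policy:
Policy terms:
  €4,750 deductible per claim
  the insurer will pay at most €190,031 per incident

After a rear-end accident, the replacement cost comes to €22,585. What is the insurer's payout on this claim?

€17,835

After the deductible, €22,585 − €4,750 = €17,835 remains.
€17,835 is within the €190,031 limit, so the insurer pays €17,835.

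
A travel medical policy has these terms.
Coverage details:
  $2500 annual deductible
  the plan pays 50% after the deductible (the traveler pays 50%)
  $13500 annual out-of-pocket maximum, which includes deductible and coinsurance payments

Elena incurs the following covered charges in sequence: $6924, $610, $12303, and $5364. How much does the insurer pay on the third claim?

Bill 1, $6924: deductible takes $2500, $4424 remains; 50% of $4424 = $2212. Traveler owes $4712 (running OOP $4712). Plan pays $6924 − $4712 = $2212.
Bill 2, $610: deductible met; 50% of $610 = $305. Cost to traveler: $305. OOP to date $5017. Insurer: $610 − $305 = $305.
Bill 3, $12303: 50% coinsurance on $12303 = $6151.50. Cost to traveler: $6151.50. OOP to date $11168.50. Insurer: $12303 − $6151.50 = $6151.50.

$6151.50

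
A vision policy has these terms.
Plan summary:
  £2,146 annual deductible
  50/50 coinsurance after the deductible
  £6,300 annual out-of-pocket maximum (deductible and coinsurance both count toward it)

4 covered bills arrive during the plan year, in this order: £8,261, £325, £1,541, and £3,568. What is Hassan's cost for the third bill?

£770.50

Claim 1 (£8,261): deductible takes £2,146, £6,115 remains; coinsurance £6,115 × 50% = £3,057.50. Member owes £5,203.50 (running OOP £5,203.50).
Claim 2 (£325): deductible already satisfied, so member's share is 50% × £325 = £162.50. Member owes £162.50 (running OOP £5,366).
Claim 3 (£1,541): deductible met; 50% of £1,541 = £770.50. Member owes £770.50 (running OOP £6,136.50).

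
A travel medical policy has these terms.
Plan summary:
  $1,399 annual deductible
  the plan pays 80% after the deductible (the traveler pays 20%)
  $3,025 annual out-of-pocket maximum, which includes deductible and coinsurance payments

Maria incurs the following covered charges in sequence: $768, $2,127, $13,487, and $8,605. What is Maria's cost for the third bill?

$1,326.80

Claim 1 ($768): all of it applies to the deductible. Traveler owes $768 (running OOP $768).
Claim 2 ($2,127): $631 to deductible, leaving $1,496; coinsurance $1,496 × 20% = $299.20. Traveler pays $930.20; OOP now $1,698.20.
Claim 3 ($13,487): 20% coinsurance on $13,487 = $2,697.40. Adding that to $1,698.20 gives $4,395.60, past the $3,025 cap; traveler pays only $3,025 − $1,698.20 = $1,326.80.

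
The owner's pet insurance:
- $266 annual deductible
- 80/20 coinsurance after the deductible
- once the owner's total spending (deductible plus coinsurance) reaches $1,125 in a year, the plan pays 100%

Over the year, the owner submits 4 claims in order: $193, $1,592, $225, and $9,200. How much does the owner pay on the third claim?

$45

Bill 1, $193: entire amount goes to the deductible. Cost to owner: $193. OOP to date $193.
Bill 2, $1,592: $73 to deductible, leaving $1,519; 20% of $1,519 = $303.80. Owner owes $376.80 (running OOP $569.80).
Bill 3, $225: deductible met; 20% of $225 = $45. Owner owes $45 (running OOP $614.80).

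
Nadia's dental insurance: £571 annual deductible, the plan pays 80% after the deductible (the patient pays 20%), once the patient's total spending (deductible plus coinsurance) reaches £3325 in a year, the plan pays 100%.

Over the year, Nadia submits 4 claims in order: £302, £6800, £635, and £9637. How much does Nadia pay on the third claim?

Bill 1, £302: entire amount goes to the deductible. Patient pays £302; OOP now £302.
Bill 2, £6800: £269 to deductible, leaving £6531; patient's 20% is £1306.20. Patient owes £1575.20 (running OOP £1877.20).
Bill 3, £635: deductible met; 20% of £635 = £127. Patient pays £127; OOP now £2004.20.

£127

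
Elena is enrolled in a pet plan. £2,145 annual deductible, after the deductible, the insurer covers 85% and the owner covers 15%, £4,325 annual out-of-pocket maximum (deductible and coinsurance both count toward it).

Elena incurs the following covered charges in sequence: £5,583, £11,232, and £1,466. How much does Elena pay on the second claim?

£1,664.30

Claim 1 (£5,583): £2,145 to deductible, leaving £3,438; owner's 15% is £515.70. Owner pays £2,660.70; OOP now £2,660.70.
Claim 2 (£11,232): 15% coinsurance on £11,232 = £1,684.80. Adding that to £2,660.70 gives £4,345.50, past the £4,325 cap; owner pays only £4,325 − £2,660.70 = £1,664.30.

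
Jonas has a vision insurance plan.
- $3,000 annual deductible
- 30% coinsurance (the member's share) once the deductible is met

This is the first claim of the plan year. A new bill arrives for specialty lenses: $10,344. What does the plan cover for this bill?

The full $3,000 deductible is still open; $3,000 of this bill applies to it.
After the $3,000 deductible portion, $10,344 − $3,000 = $7,344 is subject to coinsurance.
Member's 30% share of $7,344 is $2,203.20.
Member responsibility: $3,000 + $2,203.20 = $5,203.20.
Insurer pays the balance: $10,344 − $5,203.20 = $5,140.80.

$5,140.80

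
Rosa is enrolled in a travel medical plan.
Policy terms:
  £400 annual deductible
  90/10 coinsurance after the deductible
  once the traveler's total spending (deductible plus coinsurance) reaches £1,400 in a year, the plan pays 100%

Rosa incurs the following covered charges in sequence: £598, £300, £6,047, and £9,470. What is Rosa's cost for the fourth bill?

£345.50

Claim 1 (£598): £400 to deductible, leaving £198; 10% of £198 = £19.80. Traveler pays £419.80; OOP now £419.80.
Claim 2 (£300): 10% coinsurance on £300 = £30. Cost to traveler: £30. OOP to date £449.80.
Claim 3 (£6,047): deductible met; 10% of £6,047 = £604.70. Traveler owes £604.70 (running OOP £1,054.50).
Claim 4 (£9,470): deductible already satisfied, so traveler's share is 10% × £9,470 = £947. Adding that to £1,054.50 gives £2,001.50, past the £1,400 cap; traveler pays only £1,400 − £1,054.50 = £345.50.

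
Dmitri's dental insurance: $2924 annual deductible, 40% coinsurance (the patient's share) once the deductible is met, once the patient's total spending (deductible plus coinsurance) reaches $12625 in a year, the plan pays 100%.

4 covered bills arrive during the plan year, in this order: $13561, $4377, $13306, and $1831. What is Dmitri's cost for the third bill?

$3695.40

Claim 1 — $13561: deductible takes $2924, $10637 remains; 40% of $10637 = $4254.80. Patient owes $7178.80 (running OOP $7178.80).
Claim 2 — $4377: 40% coinsurance on $4377 = $1750.80. Patient pays $1750.80; OOP now $8929.60.
Claim 3 — $13306: deductible met; 40% of $13306 = $5322.40. OOP would hit $14252 > $12625, so the cap limits the patient to $12625 − $8929.60 = $3695.40.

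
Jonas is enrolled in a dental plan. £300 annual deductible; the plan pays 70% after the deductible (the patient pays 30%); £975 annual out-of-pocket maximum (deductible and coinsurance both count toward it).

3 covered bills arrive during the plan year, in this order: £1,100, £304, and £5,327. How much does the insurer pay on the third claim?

£4,983.20

Bill 1, £1,100: £300 to deductible, leaving £800; coinsurance £800 × 30% = £240. Cost to patient: £540. OOP to date £540. Insurer: £1,100 − £540 = £560.
Bill 2, £304: deductible already satisfied, so patient's share is 30% × £304 = £91.20. Cost to patient: £91.20. OOP to date £631.20. Plan pays £304 − £91.20 = £212.80.
Bill 3, £5,327: 30% coinsurance on £5,327 = £1,598.10. That would push OOP to £2,229.30, over the £975 cap, so patient pays £975 − £631.20 = £343.80. Plan pays £5,327 − £343.80 = £4,983.20.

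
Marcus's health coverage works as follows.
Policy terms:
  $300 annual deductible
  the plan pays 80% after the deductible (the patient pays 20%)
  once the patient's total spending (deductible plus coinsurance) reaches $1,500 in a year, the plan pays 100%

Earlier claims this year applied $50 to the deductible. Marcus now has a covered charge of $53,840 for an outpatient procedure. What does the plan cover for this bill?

$52,390

Remaining deductible: $300 − $50 = $250.
That leaves $53,840 − $250 = $53,590 for coinsurance.
20% of $53,590 = $10,718 falls to the patient.
That puts the patient's cost at $250 + $10,718 = $10,968 before any cap.
Adding $10,968 to the $50 already spent would give $11,018, which exceeds the $1,500 cap; the patient pays just $1,500 − $50 = $1,450.
The plan picks up $53,840 − $1,450 = $52,390.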